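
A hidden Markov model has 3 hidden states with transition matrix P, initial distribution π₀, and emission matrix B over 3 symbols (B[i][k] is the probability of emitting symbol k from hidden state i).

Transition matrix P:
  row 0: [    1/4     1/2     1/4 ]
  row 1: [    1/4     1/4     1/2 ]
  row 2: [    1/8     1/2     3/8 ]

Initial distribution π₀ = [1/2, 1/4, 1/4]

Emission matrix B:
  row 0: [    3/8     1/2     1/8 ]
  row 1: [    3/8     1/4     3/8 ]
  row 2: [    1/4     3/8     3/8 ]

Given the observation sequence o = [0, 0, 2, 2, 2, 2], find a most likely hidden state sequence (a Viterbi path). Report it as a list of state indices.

path = [0, 1, 2, 1, 2, 1]

t=0: δ = [1.875e-01, 9.375e-02, 6.250e-02]  (obs o_0=0)
t=1: δ = [1.758e-02, 3.516e-02, 1.172e-02]  ψ = [0, 0, 0]  (obs o_1=0)
t=2: δ = [1.099e-03, 3.296e-03, 6.592e-03]  ψ = [1, 0, 1]  (obs o_2=2)
t=3: δ = [1.030e-04, 1.236e-03, 9.270e-04]  ψ = [1, 2, 2]  (obs o_3=2)
t=4: δ = [3.862e-05, 1.738e-04, 2.317e-04]  ψ = [1, 2, 1]  (obs o_4=2)
t=5: δ = [5.431e-06, 4.345e-05, 3.259e-05]  ψ = [1, 2, 1]  (obs o_5=2)
backtrack: best end state = 1; path = [0, 1, 2, 1, 2, 1]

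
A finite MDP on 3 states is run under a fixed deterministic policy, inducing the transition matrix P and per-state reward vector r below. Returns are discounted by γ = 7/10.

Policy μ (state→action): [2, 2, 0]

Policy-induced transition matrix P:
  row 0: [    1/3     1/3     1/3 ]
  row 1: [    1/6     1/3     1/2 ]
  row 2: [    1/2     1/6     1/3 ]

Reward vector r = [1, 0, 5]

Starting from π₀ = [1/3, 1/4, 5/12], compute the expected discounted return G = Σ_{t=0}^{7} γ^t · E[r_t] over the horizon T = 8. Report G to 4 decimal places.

t=0: π = [0.3333, 0.2500, 0.4167], E[r] = 2.4167, γ^t·E[r] = 2.416667, running G = 2.416667
t=1: π = [0.3611, 0.2639, 0.3750], E[r] = 2.2361, γ^t·E[r] = 1.565278, running G = 3.981944
t=2: π = [0.3519, 0.2708, 0.3773], E[r] = 2.2384, γ^t·E[r] = 1.096829, running G = 5.078773
t=3: π = [0.3511, 0.2704, 0.3785], E[r] = 2.2434, γ^t·E[r] = 0.769500, running G = 5.848274
t=4: π = [0.3513, 0.2703, 0.3784], E[r] = 2.2434, γ^t·E[r] = 0.538635, running G = 6.386908
t=5: π = [0.3514, 0.2703, 0.3784], E[r] = 2.2432, γ^t·E[r] = 0.377021, running G = 6.763929
t=6: π = [0.3514, 0.2703, 0.3784], E[r] = 2.2432, γ^t·E[r] = 0.263915, running G = 7.027844
t=7: π = [0.3514, 0.2703, 0.3784], E[r] = 2.2432, γ^t·E[r] = 0.184741, running G = 7.212585

G = 7.2126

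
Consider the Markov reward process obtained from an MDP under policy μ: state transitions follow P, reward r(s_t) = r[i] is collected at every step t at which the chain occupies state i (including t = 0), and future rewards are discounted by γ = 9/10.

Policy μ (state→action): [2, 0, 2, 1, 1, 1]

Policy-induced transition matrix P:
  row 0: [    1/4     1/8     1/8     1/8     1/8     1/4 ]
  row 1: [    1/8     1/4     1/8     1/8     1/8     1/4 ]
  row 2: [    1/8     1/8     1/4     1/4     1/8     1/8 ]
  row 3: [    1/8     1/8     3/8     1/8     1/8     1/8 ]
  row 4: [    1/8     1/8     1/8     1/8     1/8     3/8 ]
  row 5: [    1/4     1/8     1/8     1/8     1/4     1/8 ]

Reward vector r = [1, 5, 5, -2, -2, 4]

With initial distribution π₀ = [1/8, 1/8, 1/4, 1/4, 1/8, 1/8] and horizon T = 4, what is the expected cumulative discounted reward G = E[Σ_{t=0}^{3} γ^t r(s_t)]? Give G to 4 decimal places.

t=0: π = [0.1250, 0.1250, 0.2500, 0.2500, 0.1250, 0.1250], E[r] = 1.7500, γ^t·E[r] = 1.750000, running G = 1.750000
t=1: π = [0.1563, 0.1406, 0.2188, 0.1563, 0.1406, 0.1875], E[r] = 2.1094, γ^t·E[r] = 1.898438, running G = 3.648438
t=2: π = [0.1680, 0.1426, 0.1914, 0.1523, 0.1484, 0.1973], E[r] = 2.0254, γ^t·E[r] = 1.640566, running G = 5.289004
t=3: π = [0.1707, 0.1428, 0.1870, 0.1489, 0.1497, 0.2009], E[r] = 2.0264, γ^t·E[r] = 1.477222, running G = 6.766226

G = 6.7662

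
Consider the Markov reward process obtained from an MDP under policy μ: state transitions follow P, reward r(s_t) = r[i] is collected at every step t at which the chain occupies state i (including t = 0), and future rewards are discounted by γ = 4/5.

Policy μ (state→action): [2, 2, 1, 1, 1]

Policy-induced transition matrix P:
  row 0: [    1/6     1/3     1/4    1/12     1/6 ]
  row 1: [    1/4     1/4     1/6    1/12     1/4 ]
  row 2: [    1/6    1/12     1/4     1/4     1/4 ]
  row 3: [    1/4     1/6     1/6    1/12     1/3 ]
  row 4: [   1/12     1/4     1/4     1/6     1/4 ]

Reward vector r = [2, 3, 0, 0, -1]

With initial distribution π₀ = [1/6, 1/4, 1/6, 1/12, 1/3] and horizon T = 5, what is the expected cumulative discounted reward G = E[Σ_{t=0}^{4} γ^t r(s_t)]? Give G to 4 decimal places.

G = 2.5482

t=0: π = [0.1667, 0.2500, 0.1667, 0.0833, 0.3333], E[r] = 0.7500, γ^t·E[r] = 0.750000, running G = 0.750000
t=1: π = [0.1667, 0.2292, 0.2222, 0.1389, 0.2431], E[r] = 0.7778, γ^t·E[r] = 0.622222, running G = 1.372222
t=2: π = [0.1771, 0.2153, 0.2193, 0.1406, 0.2477], E[r] = 0.7523, γ^t·E[r] = 0.481481, running G = 1.853704
t=3: π = [0.1757, 0.2165, 0.2203, 0.1405, 0.2470], E[r] = 0.7539, γ^t·E[r] = 0.385975, running G = 2.239679
t=4: π = [0.1758, 0.2162, 0.2202, 0.1406, 0.2471], E[r] = 0.7532, γ^t·E[r] = 0.308520, running G = 2.548199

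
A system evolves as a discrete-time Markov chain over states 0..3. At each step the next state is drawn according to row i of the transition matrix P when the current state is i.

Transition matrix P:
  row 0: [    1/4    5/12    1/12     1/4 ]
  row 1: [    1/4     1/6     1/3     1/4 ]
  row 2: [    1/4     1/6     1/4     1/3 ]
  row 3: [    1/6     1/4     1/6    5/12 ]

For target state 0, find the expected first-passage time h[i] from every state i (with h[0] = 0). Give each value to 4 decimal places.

h = [0.0000, 4.4873, 4.5212, 4.9292]

First-step conditioning: h[0] = 0; for i ≠ 0, h[i] = 1 + Σ_k P[i][k]·h[k].
  h[1] = 1 + 1/6·h[1] + 1/3·h[2] + 1/4·h[3]
  h[2] = 1 + 1/6·h[1] + 1/4·h[2] + 1/3·h[3]
  h[3] = 1 + 1/4·h[1] + 1/6·h[2] + 5/12·h[3]
Solving the 3×3 linear system over states ≠ 0 gives exactly h = [0, 1584/353, 1596/353, 1740/353] (h[0] = 0 is the target).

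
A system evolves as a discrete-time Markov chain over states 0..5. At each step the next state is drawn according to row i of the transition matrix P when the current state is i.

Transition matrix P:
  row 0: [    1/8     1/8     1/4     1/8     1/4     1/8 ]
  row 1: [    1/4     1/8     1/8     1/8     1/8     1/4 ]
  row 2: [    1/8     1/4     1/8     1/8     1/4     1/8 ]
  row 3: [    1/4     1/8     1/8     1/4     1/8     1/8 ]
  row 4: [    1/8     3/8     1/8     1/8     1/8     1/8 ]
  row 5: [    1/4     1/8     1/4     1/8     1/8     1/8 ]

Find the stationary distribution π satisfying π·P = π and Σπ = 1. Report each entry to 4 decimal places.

Balance equations π_j = Σ_i π_i·P[i][j]:
  π_0 = 1/8·π_0 + 1/4·π_1 + 1/8·π_2 + 1/4·π_3 + 1/8·π_4 + 1/4·π_5
  π_1 = 1/8·π_0 + 1/8·π_1 + 1/4·π_2 + 1/8·π_3 + 3/8·π_4 + 1/8·π_5
  π_2 = 1/4·π_0 + 1/8·π_1 + 1/8·π_2 + 1/8·π_3 + 1/8·π_4 + 1/4·π_5
  π_3 = 1/8·π_0 + 1/8·π_1 + 1/8·π_2 + 1/4·π_3 + 1/8·π_4 + 1/8·π_5
  π_4 = 1/4·π_0 + 1/8·π_1 + 1/4·π_2 + 1/8·π_3 + 1/8·π_4 + 1/8·π_5
  normalize: π_0 + π_1 + π_2 + π_3 + π_4 + π_5 = 1
Solving the linear system gives exactly π = [778/4207, 7121/37863, 6311/37863, 1/7, 6397/37863, 5623/37863].

π = [0.1849, 0.1881, 0.1667, 0.1429, 0.1690, 0.1485]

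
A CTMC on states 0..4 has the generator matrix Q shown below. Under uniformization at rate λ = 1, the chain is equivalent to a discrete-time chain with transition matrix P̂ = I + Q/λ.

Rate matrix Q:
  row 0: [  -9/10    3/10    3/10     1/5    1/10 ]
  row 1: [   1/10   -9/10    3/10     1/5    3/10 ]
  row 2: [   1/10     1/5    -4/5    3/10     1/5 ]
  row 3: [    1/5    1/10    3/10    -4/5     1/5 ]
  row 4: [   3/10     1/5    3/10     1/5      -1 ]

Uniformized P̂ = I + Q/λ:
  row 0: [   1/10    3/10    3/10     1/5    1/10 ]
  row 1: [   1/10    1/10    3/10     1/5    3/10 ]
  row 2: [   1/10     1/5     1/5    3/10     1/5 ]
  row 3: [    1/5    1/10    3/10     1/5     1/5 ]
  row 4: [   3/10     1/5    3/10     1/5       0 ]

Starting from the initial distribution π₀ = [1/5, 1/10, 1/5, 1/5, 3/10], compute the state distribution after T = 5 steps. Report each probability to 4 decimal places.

π = [0.1563, 0.1753, 0.2727, 0.2273, 0.1683]

t=0: π = [0.2000, 0.1000, 0.2000, 0.2000, 0.3000]
t=1: π = [0.1800, 0.1900, 0.2800, 0.2200, 0.1300]
t=2: π = [0.1480, 0.1770, 0.2720, 0.2280, 0.1750]
t=3: π = [0.1578, 0.1743, 0.2728, 0.2272, 0.1679]
t=4: π = [0.1563, 0.1756, 0.2727, 0.2273, 0.1681]
t=5: π = [0.1563, 0.1753, 0.2727, 0.2273, 0.1683]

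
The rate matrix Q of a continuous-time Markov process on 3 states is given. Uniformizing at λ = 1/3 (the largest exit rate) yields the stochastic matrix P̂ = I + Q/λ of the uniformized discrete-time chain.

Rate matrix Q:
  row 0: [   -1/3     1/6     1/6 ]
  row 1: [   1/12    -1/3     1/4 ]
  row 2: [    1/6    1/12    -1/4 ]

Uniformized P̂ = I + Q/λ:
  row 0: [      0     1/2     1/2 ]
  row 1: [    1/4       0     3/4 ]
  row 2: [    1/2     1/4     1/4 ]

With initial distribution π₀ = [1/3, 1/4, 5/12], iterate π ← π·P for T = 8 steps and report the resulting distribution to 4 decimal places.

t=0: π = [0.3333, 0.2500, 0.4167]
t=1: π = [0.2708, 0.2708, 0.4583]
t=2: π = [0.2969, 0.2500, 0.4531]
t=3: π = [0.2891, 0.2617, 0.4492]
t=4: π = [0.2900, 0.2568, 0.4531]
t=5: π = [0.2908, 0.2583, 0.4509]
t=6: π = [0.2900, 0.2581, 0.4518]
t=7: π = [0.2905, 0.2580, 0.4516]
t=8: π = [0.2903, 0.2581, 0.4516]

π = [0.2903, 0.2581, 0.4516]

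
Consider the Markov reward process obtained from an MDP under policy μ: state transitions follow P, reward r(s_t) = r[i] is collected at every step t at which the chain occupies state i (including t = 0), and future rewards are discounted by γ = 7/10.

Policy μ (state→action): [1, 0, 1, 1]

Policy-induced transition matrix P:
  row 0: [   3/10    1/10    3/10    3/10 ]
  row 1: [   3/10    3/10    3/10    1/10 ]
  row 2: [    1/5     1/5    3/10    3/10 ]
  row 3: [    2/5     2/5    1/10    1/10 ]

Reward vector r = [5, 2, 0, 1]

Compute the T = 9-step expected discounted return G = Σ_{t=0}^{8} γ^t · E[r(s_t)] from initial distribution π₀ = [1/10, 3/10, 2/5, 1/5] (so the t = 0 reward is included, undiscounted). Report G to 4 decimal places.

t=0: π = [0.1000, 0.3000, 0.4000, 0.2000], E[r] = 1.3000, γ^t·E[r] = 1.300000, running G = 1.300000
t=1: π = [0.2800, 0.2600, 0.2600, 0.2000], E[r] = 2.1200, γ^t·E[r] = 1.484000, running G = 2.784000
t=2: π = [0.2940, 0.2380, 0.2600, 0.2080], E[r] = 2.1540, γ^t·E[r] = 1.055460, running G = 3.839460
t=3: π = [0.2948, 0.2360, 0.2584, 0.2108], E[r] = 2.1568, γ^t·E[r] = 0.739782, running G = 4.579242
t=4: π = [0.2952, 0.2363, 0.2578, 0.2106], E[r] = 2.1594, γ^t·E[r] = 0.518472, running G = 5.097714
t=5: π = [0.2953, 0.2362, 0.2579, 0.2106], E[r] = 2.1595, γ^t·E[r] = 0.362944, running G = 5.460658
t=6: π = [0.2953, 0.2362, 0.2579, 0.2106], E[r] = 2.1594, γ^t·E[r] = 0.254056, running G = 5.714714
t=7: π = [0.2953, 0.2362, 0.2579, 0.2106], E[r] = 2.1594, γ^t·E[r] = 0.177840, running G = 5.892554
t=8: π = [0.2953, 0.2362, 0.2579, 0.2106], E[r] = 2.1594, γ^t·E[r] = 0.124488, running G = 6.017042

G = 6.0170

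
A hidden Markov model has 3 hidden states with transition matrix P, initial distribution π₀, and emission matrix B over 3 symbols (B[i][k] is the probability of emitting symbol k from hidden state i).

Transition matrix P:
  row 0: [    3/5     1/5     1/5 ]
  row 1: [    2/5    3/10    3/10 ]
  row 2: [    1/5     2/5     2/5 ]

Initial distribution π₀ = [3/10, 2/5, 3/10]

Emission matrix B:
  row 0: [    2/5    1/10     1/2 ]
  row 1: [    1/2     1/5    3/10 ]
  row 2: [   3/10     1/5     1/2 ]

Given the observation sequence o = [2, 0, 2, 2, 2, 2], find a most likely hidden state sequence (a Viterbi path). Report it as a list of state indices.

t=0: δ = [1.500e-01, 1.200e-01, 1.500e-01]  (obs o_0=2)
t=1: δ = [3.600e-02, 3.000e-02, 1.800e-02]  ψ = [0, 2, 2]  (obs o_1=0)
t=2: δ = [1.080e-02, 2.700e-03, 4.500e-03]  ψ = [0, 1, 1]  (obs o_2=2)
t=3: δ = [3.240e-03, 6.480e-04, 1.080e-03]  ψ = [0, 0, 0]  (obs o_3=2)
t=4: δ = [9.720e-04, 1.944e-04, 3.240e-04]  ψ = [0, 0, 0]  (obs o_4=2)
t=5: δ = [2.916e-04, 5.832e-05, 9.720e-05]  ψ = [0, 0, 0]  (obs o_5=2)
backtrack: best end state = 0; path = [0, 0, 0, 0, 0, 0]

path = [0, 0, 0, 0, 0, 0]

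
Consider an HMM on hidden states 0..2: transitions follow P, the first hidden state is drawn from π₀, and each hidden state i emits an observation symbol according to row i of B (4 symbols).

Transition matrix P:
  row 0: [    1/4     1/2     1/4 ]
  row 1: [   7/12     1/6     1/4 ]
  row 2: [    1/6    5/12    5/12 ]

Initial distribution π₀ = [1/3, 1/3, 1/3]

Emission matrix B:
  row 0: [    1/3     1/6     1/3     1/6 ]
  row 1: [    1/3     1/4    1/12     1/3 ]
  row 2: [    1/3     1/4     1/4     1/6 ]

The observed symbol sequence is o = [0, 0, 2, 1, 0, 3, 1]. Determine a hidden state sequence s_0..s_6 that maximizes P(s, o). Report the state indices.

t=0: δ = [1.111e-01, 1.111e-01, 1.111e-01]  (obs o_0=0)
t=1: δ = [2.160e-02, 1.852e-02, 1.543e-02]  ψ = [1, 0, 2]  (obs o_1=0)
t=2: δ = [3.601e-03, 9.002e-04, 1.608e-03]  ψ = [1, 0, 2]  (obs o_2=2)
t=3: δ = [1.500e-04, 4.501e-04, 2.251e-04]  ψ = [0, 0, 0]  (obs o_3=1)
t=4: δ = [8.752e-05, 3.126e-05, 3.751e-05]  ψ = [1, 2, 1]  (obs o_4=0)
t=5: δ = [3.647e-06, 1.459e-05, 3.647e-06]  ψ = [0, 0, 0]  (obs o_5=3)
t=6: δ = [1.418e-06, 6.078e-07, 9.117e-07]  ψ = [1, 1, 1]  (obs o_6=1)
backtrack: best end state = 0; path = [0, 1, 0, 1, 0, 1, 0]

path = [0, 1, 0, 1, 0, 1, 0]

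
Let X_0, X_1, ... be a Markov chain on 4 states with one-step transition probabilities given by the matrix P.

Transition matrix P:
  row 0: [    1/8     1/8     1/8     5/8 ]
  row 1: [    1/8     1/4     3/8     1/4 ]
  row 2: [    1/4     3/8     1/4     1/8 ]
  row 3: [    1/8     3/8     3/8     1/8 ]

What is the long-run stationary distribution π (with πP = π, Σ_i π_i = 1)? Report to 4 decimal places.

π = [0.1622, 0.2973, 0.2973, 0.2432]

Balance equations π_j = Σ_i π_i·P[i][j]:
  π_0 = 1/8·π_0 + 1/8·π_1 + 1/4·π_2 + 1/8·π_3
  π_1 = 1/8·π_0 + 1/4·π_1 + 3/8·π_2 + 3/8·π_3
  π_2 = 1/8·π_0 + 3/8·π_1 + 1/4·π_2 + 3/8·π_3
  normalize: π_0 + π_1 + π_2 + π_3 = 1
Solving the linear system gives exactly π = [6/37, 11/37, 11/37, 9/37].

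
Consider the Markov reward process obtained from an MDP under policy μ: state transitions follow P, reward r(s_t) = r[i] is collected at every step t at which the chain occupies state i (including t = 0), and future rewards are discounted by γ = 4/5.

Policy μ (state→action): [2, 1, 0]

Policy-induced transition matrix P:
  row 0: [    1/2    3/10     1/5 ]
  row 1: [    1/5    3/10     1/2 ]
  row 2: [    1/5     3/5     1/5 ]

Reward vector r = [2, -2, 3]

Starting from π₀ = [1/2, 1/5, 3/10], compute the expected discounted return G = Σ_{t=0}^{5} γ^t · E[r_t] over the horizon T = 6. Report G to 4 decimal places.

t=0: π = [0.5000, 0.2000, 0.3000], E[r] = 1.5000, γ^t·E[r] = 1.500000, running G = 1.500000
t=1: π = [0.3500, 0.3900, 0.2600], E[r] = 0.7000, γ^t·E[r] = 0.560000, running G = 2.060000
t=2: π = [0.3050, 0.3780, 0.3170], E[r] = 0.8050, γ^t·E[r] = 0.515200, running G = 2.575200
t=3: π = [0.2915, 0.3951, 0.3134], E[r] = 0.7330, γ^t·E[r] = 0.375296, running G = 2.950496
t=4: π = [0.2875, 0.3940, 0.3185], E[r] = 0.7425, γ^t·E[r] = 0.304108, running G = 3.254604
t=5: π = [0.2862, 0.3956, 0.3182], E[r] = 0.7360, γ^t·E[r] = 0.241163, running G = 3.495766

G = 3.4958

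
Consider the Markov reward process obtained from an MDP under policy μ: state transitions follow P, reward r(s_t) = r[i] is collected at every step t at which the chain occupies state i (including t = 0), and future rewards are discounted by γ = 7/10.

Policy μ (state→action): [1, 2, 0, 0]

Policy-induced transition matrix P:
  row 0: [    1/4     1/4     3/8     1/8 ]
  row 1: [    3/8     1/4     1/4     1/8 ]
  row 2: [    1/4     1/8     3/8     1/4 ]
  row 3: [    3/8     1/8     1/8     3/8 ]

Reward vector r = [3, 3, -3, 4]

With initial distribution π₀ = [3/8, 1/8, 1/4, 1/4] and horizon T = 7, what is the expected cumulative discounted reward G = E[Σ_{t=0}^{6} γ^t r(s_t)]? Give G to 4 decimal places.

G = 4.7023

t=0: π = [0.3750, 0.1250, 0.2500, 0.2500], E[r] = 1.7500, γ^t·E[r] = 1.750000, running G = 1.750000
t=1: π = [0.2969, 0.1875, 0.2969, 0.2188], E[r] = 1.4375, γ^t·E[r] = 1.006250, running G = 2.756250
t=2: π = [0.3008, 0.1855, 0.2969, 0.2168], E[r] = 1.4355, γ^t·E[r] = 0.703418, running G = 3.459668
t=3: π = [0.3003, 0.1858, 0.2976, 0.2163], E[r] = 1.4307, γ^t·E[r] = 0.490718, running G = 3.950386
t=4: π = [0.3003, 0.1858, 0.2977, 0.2163], E[r] = 1.4301, γ^t·E[r] = 0.343363, running G = 4.293749
t=5: π = [0.3003, 0.1858, 0.2977, 0.2163], E[r] = 1.4300, γ^t·E[r] = 0.240343, running G = 4.534092
t=6: π = [0.3003, 0.1858, 0.2977, 0.2163], E[r] = 1.4300, γ^t·E[r] = 0.168241, running G = 4.702333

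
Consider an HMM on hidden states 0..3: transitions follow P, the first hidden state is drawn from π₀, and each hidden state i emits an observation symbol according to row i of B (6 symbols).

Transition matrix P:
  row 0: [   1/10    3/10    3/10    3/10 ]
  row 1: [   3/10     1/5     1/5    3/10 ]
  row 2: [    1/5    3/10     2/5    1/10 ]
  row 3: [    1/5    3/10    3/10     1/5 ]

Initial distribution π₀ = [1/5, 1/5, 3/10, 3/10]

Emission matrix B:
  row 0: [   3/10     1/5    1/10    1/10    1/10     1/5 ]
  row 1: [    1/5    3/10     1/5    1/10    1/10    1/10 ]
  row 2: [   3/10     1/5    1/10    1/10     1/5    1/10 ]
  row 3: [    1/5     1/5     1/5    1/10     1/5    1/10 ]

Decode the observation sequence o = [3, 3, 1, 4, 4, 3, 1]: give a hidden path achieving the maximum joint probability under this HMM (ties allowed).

t=0: δ = [2.000e-02, 2.000e-02, 3.000e-02, 3.000e-02]  (obs o_0=3)
t=1: δ = [6.000e-04, 9.000e-04, 1.200e-03, 6.000e-04]  ψ = [1, 2, 2, 0]  (obs o_1=3)
t=2: δ = [5.400e-05, 1.080e-04, 9.600e-05, 5.400e-05]  ψ = [1, 2, 2, 1]  (obs o_2=1)
t=3: δ = [3.240e-06, 2.880e-06, 7.680e-06, 6.480e-06]  ψ = [1, 2, 2, 1]  (obs o_3=4)
t=4: δ = [1.536e-07, 2.304e-07, 6.144e-07, 2.592e-07]  ψ = [2, 2, 2, 3]  (obs o_4=4)
t=5: δ = [1.229e-08, 1.843e-08, 2.458e-08, 6.912e-09]  ψ = [2, 2, 2, 1]  (obs o_5=3)
t=6: δ = [1.106e-09, 2.212e-09, 1.966e-09, 1.106e-09]  ψ = [1, 2, 2, 1]  (obs o_6=1)
backtrack: best end state = 1; path = [2, 2, 2, 2, 2, 2, 1]

path = [2, 2, 2, 2, 2, 2, 1]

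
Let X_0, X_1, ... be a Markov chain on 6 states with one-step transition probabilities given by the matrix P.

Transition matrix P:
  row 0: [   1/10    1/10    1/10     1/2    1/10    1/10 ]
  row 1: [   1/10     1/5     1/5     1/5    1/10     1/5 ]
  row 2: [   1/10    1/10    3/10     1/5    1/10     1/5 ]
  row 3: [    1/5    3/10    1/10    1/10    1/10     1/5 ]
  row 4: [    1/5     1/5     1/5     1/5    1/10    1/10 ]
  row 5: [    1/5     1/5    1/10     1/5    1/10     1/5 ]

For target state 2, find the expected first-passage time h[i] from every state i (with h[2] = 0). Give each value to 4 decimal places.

First-step conditioning: h[2] = 0; for i ≠ 2, h[i] = 1 + Σ_k P[i][k]·h[k].
  h[0] = 1 + 1/10·h[0] + 1/10·h[1] + 1/2·h[3] + 1/10·h[4] + 1/10·h[5]
  h[1] = 1 + 1/10·h[0] + 1/5·h[1] + 1/5·h[3] + 1/10·h[4] + 1/5·h[5]
  h[3] = 1 + 1/5·h[0] + 3/10·h[1] + 1/10·h[3] + 1/10·h[4] + 1/5·h[5]
  h[4] = 1 + 1/5·h[0] + 1/5·h[1] + 1/5·h[3] + 1/10·h[4] + 1/10·h[5]
  h[5] = 1 + 1/5·h[0] + 1/5·h[1] + 1/5·h[3] + 1/10·h[4] + 1/5·h[5]
Solving the 5×5 linear system over states ≠ 2 gives exactly h = [60500/7851, 54050/7851, 0, 19850/2617, 18030/2617, 60100/7851] (h[2] = 0 is the target).

h = [7.7060, 6.8845, 0.0000, 7.5850, 6.8896, 7.6551]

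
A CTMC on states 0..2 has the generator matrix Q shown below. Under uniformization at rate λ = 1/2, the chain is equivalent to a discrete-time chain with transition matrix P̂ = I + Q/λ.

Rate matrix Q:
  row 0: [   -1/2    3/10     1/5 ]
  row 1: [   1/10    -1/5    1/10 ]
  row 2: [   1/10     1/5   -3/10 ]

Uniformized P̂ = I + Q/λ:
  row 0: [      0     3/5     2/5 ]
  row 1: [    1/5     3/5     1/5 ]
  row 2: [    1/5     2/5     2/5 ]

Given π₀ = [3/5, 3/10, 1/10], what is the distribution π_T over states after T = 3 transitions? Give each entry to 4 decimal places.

t=0: π = [0.6000, 0.3000, 0.1000]
t=1: π = [0.0800, 0.5800, 0.3400]
t=2: π = [0.1840, 0.5320, 0.2840]
t=3: π = [0.1632, 0.5432, 0.2936]

π = [0.1632, 0.5432, 0.2936]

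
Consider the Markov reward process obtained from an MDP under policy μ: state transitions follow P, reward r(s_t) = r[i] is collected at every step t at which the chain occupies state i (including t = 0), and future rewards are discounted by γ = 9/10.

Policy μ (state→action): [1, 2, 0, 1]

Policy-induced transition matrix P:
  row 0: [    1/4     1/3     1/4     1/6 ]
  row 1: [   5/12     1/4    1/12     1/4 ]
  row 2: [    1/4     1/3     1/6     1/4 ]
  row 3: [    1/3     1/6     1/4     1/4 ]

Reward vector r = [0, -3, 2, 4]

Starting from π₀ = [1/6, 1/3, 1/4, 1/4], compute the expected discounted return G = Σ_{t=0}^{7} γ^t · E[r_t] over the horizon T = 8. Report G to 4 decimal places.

t=0: π = [0.1667, 0.3333, 0.2500, 0.2500], E[r] = 0.5000, γ^t·E[r] = 0.500000, running G = 0.500000
t=1: π = [0.3264, 0.2639, 0.1736, 0.2361], E[r] = 0.5000, γ^t·E[r] = 0.450000, running G = 0.950000
t=2: π = [0.3137, 0.2720, 0.1916, 0.2228], E[r] = 0.4583, γ^t·E[r] = 0.371250, running G = 1.321250
t=3: π = [0.3139, 0.2735, 0.1887, 0.2239], E[r] = 0.4523, γ^t·E[r] = 0.329695, running G = 1.650945
t=4: π = [0.3142, 0.2732, 0.1887, 0.2238], E[r] = 0.4531, γ^t·E[r] = 0.297248, running G = 1.948193
t=5: π = [0.3142, 0.2733, 0.1887, 0.2238], E[r] = 0.4530, γ^t·E[r] = 0.267466, running G = 2.215659
t=6: π = [0.3142, 0.2733, 0.1887, 0.2238], E[r] = 0.4529, γ^t·E[r] = 0.240715, running G = 2.456375
t=7: π = [0.3142, 0.2733, 0.1887, 0.2238], E[r] = 0.4530, γ^t·E[r] = 0.216645, running G = 2.673020

G = 2.6730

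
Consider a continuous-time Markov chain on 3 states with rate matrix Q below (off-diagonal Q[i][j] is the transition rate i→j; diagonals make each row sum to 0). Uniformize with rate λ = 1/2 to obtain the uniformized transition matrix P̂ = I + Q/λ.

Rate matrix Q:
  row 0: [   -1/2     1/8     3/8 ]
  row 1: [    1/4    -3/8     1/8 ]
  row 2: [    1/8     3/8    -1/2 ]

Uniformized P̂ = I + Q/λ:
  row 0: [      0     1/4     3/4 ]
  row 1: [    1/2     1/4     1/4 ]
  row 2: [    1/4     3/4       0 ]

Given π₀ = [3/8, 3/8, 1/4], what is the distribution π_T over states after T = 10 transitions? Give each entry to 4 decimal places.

π = [0.2813, 0.4063, 0.3124]

t=0: π = [0.3750, 0.3750, 0.2500]
t=1: π = [0.2500, 0.3750, 0.3750]
t=2: π = [0.2813, 0.4375, 0.2813]
t=3: π = [0.2891, 0.3906, 0.3203]
t=4: π = [0.2754, 0.4102, 0.3145]
t=5: π = [0.2837, 0.4072, 0.3091]
t=6: π = [0.2809, 0.4045, 0.3146]
t=7: π = [0.2809, 0.4073, 0.3118]
t=8: π = [0.2816, 0.4059, 0.3125]
t=9: π = [0.2811, 0.4063, 0.3127]
t=10: π = [0.2813, 0.4063, 0.3124]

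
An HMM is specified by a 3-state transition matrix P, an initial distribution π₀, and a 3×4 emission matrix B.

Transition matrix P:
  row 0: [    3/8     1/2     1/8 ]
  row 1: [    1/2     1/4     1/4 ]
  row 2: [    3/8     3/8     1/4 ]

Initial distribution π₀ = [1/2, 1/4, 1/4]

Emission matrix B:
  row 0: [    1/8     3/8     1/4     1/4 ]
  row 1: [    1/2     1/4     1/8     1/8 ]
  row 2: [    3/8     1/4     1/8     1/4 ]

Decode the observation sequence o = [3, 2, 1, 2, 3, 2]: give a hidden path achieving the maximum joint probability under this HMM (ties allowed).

t=0: δ = [1.250e-01, 3.125e-02, 6.250e-02]  (obs o_0=3)
t=1: δ = [1.172e-02, 7.812e-03, 1.953e-03]  ψ = [0, 0, 0]  (obs o_1=2)
t=2: δ = [1.648e-03, 1.465e-03, 4.883e-04]  ψ = [0, 0, 1]  (obs o_2=1)
t=3: δ = [1.831e-04, 1.030e-04, 4.578e-05]  ψ = [1, 0, 1]  (obs o_3=2)
t=4: δ = [1.717e-05, 1.144e-05, 6.437e-06]  ψ = [0, 0, 1]  (obs o_4=3)
t=5: δ = [1.609e-06, 1.073e-06, 3.576e-07]  ψ = [0, 0, 1]  (obs o_5=2)
backtrack: best end state = 0; path = [0, 0, 1, 0, 0, 0]

path = [0, 0, 1, 0, 0, 0]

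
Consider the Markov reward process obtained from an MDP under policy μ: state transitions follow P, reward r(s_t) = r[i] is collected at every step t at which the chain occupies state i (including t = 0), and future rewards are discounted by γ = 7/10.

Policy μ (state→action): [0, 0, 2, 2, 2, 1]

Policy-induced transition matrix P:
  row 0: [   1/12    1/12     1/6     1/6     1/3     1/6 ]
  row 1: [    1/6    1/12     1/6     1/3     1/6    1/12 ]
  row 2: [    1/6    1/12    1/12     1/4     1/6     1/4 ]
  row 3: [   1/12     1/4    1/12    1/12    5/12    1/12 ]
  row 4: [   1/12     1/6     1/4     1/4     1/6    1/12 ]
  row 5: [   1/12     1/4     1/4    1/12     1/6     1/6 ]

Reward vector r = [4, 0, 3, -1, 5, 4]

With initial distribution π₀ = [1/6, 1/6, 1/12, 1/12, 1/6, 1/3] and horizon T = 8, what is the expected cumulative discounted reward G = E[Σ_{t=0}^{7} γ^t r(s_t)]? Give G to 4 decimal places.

G = 8.2344

t=0: π = [0.1667, 0.1667, 0.0833, 0.0833, 0.1667, 0.3333], E[r] = 3.0000, γ^t·E[r] = 3.000000, running G = 3.000000
t=1: π = [0.1042, 0.1667, 0.1944, 0.1806, 0.2153, 0.1389], E[r] = 2.4514, γ^t·E[r] = 1.715972, running G = 4.715972
t=2: π = [0.1134, 0.1545, 0.1649, 0.2020, 0.2292, 0.1360], E[r] = 2.4363, γ^t·E[r] = 1.193808, running G = 5.909780
t=3: π = [0.1100, 0.1588, 0.1665, 0.1971, 0.2361, 0.1316], E[r] = 2.4490, γ^t·E[r] = 0.840016, running G = 6.749796
t=4: π = [0.1104, 0.1578, 0.1670, 0.1993, 0.2343, 0.1312], E[r] = 2.4397, γ^t·E[r] = 0.585770, running G = 7.335566
t=5: π = [0.1104, 0.1579, 0.1666, 0.1989, 0.2349, 0.1313], E[r] = 2.4422, γ^t·E[r] = 0.410465, running G = 7.746031
t=6: π = [0.1104, 0.1579, 0.1667, 0.1989, 0.2348, 0.1312], E[r] = 2.4416, γ^t·E[r] = 0.287257, running G = 8.033287
t=7: π = [0.1104, 0.1579, 0.1667, 0.1989, 0.2348, 0.1313], E[r] = 2.4417, γ^t·E[r] = 0.201086, running G = 8.234374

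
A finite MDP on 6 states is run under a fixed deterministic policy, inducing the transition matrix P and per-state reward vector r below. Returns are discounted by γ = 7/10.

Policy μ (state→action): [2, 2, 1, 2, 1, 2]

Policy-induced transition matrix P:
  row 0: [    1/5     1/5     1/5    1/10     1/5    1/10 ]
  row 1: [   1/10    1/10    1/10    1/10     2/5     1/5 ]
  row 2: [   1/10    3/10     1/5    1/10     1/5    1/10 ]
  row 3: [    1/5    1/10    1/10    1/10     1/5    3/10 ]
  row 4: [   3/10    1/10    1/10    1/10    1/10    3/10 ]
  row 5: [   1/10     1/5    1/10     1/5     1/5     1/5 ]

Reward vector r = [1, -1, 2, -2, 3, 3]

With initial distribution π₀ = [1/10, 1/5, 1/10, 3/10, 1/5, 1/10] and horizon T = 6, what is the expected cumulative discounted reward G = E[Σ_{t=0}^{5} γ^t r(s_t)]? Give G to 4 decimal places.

t=0: π = [0.1000, 0.2000, 0.1000, 0.3000, 0.2000, 0.1000], E[r] = 0.4000, γ^t·E[r] = 0.400000, running G = 0.400000
t=1: π = [0.1800, 0.1400, 0.1200, 0.1100, 0.2200, 0.2300], E[r] = 1.4100, γ^t·E[r] = 0.987000, running G = 1.387000
t=2: π = [0.1730, 0.1650, 0.1300, 0.1230, 0.2060, 0.2030], E[r] = 1.2490, γ^t·E[r] = 0.612010, running G = 1.999010
t=3: π = [0.1708, 0.1636, 0.1303, 0.1203, 0.2124, 0.2026], E[r] = 1.2722, γ^t·E[r] = 0.436365, running G = 2.435375
t=4: π = [0.1716, 0.1634, 0.1301, 0.1203, 0.2115, 0.2032], E[r] = 1.2718, γ^t·E[r] = 0.305362, running G = 2.740736
t=5: π = [0.1715, 0.1635, 0.1302, 0.1203, 0.2115, 0.2030], E[r] = 1.2713, γ^t·E[r] = 0.213667, running G = 2.954404

G = 2.9544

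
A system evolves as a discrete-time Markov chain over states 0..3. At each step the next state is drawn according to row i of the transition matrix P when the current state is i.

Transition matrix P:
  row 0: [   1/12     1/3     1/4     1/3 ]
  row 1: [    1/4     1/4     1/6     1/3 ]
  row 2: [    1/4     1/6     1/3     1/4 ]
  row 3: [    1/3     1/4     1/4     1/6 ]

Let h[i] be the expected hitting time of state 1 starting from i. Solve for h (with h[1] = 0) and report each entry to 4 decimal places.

h = [3.7637, 0.0000, 4.4236, 4.0326]

First-step conditioning: h[1] = 0; for i ≠ 1, h[i] = 1 + Σ_k P[i][k]·h[k].
  h[0] = 1 + 1/12·h[0] + 1/4·h[2] + 1/3·h[3]
  h[2] = 1 + 1/4·h[0] + 1/3·h[2] + 1/4·h[3]
  h[3] = 1 + 1/3·h[0] + 1/4·h[2] + 1/6·h[3]
Solving the 3×3 linear system over states ≠ 1 gives exactly h = [1848/491, 0, 2172/491, 1980/491] (h[1] = 0 is the target).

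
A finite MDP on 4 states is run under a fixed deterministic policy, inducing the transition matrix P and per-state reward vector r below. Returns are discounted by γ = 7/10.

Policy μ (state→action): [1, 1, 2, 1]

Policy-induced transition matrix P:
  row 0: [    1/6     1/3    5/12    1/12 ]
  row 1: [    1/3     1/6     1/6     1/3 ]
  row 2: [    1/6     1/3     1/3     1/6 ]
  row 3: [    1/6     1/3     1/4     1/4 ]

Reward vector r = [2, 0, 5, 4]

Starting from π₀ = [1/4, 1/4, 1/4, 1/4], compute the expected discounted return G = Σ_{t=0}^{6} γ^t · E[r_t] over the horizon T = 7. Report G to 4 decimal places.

G = 8.3345

t=0: π = [0.2500, 0.2500, 0.2500, 0.2500], E[r] = 2.7500, γ^t·E[r] = 2.750000, running G = 2.750000
t=1: π = [0.2083, 0.2917, 0.2917, 0.2083], E[r] = 2.7083, γ^t·E[r] = 1.895833, running G = 4.645833
t=2: π = [0.2153, 0.2847, 0.2847, 0.2153], E[r] = 2.7153, γ^t·E[r] = 1.330486, running G = 5.976319
t=3: π = [0.2141, 0.2859, 0.2859, 0.2141], E[r] = 2.7141, γ^t·E[r] = 0.930943, running G = 6.907263
t=4: π = [0.2143, 0.2857, 0.2857, 0.2143], E[r] = 2.7143, γ^t·E[r] = 0.651707, running G = 7.558969
t=5: π = [0.2143, 0.2857, 0.2857, 0.2143], E[r] = 2.7143, γ^t·E[r] = 0.456189, running G = 8.015159
t=6: π = [0.2143, 0.2857, 0.2857, 0.2143], E[r] = 2.7143, γ^t·E[r] = 0.319333, running G = 8.334492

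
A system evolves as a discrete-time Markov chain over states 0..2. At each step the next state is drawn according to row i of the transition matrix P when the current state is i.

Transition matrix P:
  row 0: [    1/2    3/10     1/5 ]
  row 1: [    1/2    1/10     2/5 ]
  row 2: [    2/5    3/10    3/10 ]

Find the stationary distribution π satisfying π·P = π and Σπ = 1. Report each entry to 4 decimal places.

π = [0.4722, 0.2500, 0.2778]

Balance equations π_j = Σ_i π_i·P[i][j]:
  π_0 = 1/2·π_0 + 1/2·π_1 + 2/5·π_2
  π_1 = 3/10·π_0 + 1/10·π_1 + 3/10·π_2
  normalize: π_0 + π_1 + π_2 = 1
Solving the linear system gives exactly π = [17/36, 1/4, 5/18].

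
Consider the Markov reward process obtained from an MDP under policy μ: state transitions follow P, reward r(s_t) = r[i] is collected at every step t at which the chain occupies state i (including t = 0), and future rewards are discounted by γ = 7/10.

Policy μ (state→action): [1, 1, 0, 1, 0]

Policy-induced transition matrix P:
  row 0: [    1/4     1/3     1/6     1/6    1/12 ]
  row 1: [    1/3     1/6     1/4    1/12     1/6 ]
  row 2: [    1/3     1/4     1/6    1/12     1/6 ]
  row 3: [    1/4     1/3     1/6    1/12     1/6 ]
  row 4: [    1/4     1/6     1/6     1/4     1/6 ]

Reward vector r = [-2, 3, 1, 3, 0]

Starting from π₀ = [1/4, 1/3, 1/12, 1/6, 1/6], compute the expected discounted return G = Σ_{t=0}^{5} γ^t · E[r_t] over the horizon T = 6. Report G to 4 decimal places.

t=0: π = [0.2500, 0.3333, 0.0833, 0.1667, 0.1667], E[r] = 1.0833, γ^t·E[r] = 1.083333, running G = 1.083333
t=1: π = [0.2847, 0.2431, 0.1944, 0.1319, 0.1458], E[r] = 0.7500, γ^t·E[r] = 0.525000, running G = 1.608333
t=2: π = [0.2865, 0.2523, 0.1869, 0.1314, 0.1429], E[r] = 0.7650, γ^t·E[r] = 0.374873, running G = 1.983206
t=3: π = [0.2866, 0.2519, 0.1877, 0.1310, 0.1428], E[r] = 0.7632, γ^t·E[r] = 0.261782, running G = 2.244988
t=4: π = [0.2866, 0.2519, 0.1877, 0.1310, 0.1428], E[r] = 0.7632, γ^t·E[r] = 0.183240, running G = 2.428228
t=5: π = [0.2866, 0.2519, 0.1877, 0.1310, 0.1428], E[r] = 0.7632, γ^t·E[r] = 0.128268, running G = 2.556497

G = 2.5565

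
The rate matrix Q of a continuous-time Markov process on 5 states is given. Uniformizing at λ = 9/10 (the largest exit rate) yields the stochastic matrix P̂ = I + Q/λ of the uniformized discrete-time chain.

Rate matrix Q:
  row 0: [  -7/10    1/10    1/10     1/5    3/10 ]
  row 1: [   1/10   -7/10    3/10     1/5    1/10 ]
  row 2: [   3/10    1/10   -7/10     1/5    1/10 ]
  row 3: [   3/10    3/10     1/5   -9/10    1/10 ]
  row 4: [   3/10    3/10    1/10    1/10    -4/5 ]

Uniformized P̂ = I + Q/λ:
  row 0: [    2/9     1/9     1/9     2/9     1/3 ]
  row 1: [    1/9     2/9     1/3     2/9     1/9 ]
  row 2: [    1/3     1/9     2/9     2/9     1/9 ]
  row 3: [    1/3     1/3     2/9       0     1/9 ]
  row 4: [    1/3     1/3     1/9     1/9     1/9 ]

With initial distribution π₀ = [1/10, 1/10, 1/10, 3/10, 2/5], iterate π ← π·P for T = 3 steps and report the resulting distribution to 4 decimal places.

π = [0.2632, 0.2130, 0.1978, 0.1619, 0.1641]

t=0: π = [0.1000, 0.1000, 0.1000, 0.3000, 0.4000]
t=1: π = [0.3000, 0.2778, 0.1778, 0.1111, 0.1333]
t=2: π = [0.2383, 0.1963, 0.2049, 0.1827, 0.1778]
t=3: π = [0.2632, 0.2130, 0.1978, 0.1619, 0.1641]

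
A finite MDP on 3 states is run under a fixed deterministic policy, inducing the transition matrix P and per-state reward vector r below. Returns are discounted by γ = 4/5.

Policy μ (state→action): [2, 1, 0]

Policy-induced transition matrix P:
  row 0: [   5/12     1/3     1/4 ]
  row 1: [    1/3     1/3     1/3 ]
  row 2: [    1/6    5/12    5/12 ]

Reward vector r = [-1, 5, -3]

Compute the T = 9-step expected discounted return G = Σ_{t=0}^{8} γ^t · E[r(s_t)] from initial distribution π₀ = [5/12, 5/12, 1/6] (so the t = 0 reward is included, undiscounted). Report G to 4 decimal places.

t=0: π = [0.4167, 0.4167, 0.1667], E[r] = 1.1667, γ^t·E[r] = 1.166667, running G = 1.166667
t=1: π = [0.3403, 0.3472, 0.3125], E[r] = 0.4583, γ^t·E[r] = 0.366667, running G = 1.533333
t=2: π = [0.3096, 0.3594, 0.3310], E[r] = 0.4942, γ^t·E[r] = 0.316296, running G = 1.849630
t=3: π = [0.3040, 0.3609, 0.3351], E[r] = 0.4953, γ^t·E[r] = 0.253580, running G = 2.103210
t=4: π = [0.3028, 0.3613, 0.3359], E[r] = 0.4957, γ^t·E[r] = 0.203039, running G = 2.306249
t=5: π = [0.3026, 0.3613, 0.3361], E[r] = 0.4958, γ^t·E[r] = 0.162457, running G = 2.468705
t=6: π = [0.3025, 0.3613, 0.3361], E[r] = 0.4958, γ^t·E[r] = 0.129969, running G = 2.598675
t=7: π = [0.3025, 0.3613, 0.3361], E[r] = 0.4958, γ^t·E[r] = 0.103976, running G = 2.702651
t=8: π = [0.3025, 0.3613, 0.3361], E[r] = 0.4958, γ^t·E[r] = 0.083181, running G = 2.785832

G = 2.7858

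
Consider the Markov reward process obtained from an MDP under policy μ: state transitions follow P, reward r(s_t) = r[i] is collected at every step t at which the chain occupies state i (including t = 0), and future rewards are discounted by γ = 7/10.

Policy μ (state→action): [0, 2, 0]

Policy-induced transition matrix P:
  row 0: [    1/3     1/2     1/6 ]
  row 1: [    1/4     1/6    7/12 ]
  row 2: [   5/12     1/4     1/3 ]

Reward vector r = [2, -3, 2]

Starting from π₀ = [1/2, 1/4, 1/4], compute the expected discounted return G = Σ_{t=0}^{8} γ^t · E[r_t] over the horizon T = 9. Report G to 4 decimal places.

G = 1.6091

t=0: π = [0.5000, 0.2500, 0.2500], E[r] = 0.7500, γ^t·E[r] = 0.750000, running G = 0.750000
t=1: π = [0.3333, 0.3542, 0.3125], E[r] = 0.2292, γ^t·E[r] = 0.160417, running G = 0.910417
t=2: π = [0.3299, 0.3038, 0.3663], E[r] = 0.4809, γ^t·E[r] = 0.235642, running G = 1.146059
t=3: π = [0.3385, 0.3071, 0.3543], E[r] = 0.4643, γ^t·E[r] = 0.159243, running G = 1.305302
t=4: π = [0.3373, 0.3090, 0.3537], E[r] = 0.4548, γ^t·E[r] = 0.109198, running G = 1.414500
t=5: π = [0.3371, 0.3086, 0.3544], E[r] = 0.4572, γ^t·E[r] = 0.076839, running G = 1.491339
t=6: π = [0.3372, 0.3086, 0.3543], E[r] = 0.4572, γ^t·E[r] = 0.053795, running G = 1.545134
t=7: π = [0.3371, 0.3086, 0.3543], E[r] = 0.4571, γ^t·E[r] = 0.037646, running G = 1.582780
t=8: π = [0.3371, 0.3086, 0.3543], E[r] = 0.4571, γ^t·E[r] = 0.026353, running G = 1.609133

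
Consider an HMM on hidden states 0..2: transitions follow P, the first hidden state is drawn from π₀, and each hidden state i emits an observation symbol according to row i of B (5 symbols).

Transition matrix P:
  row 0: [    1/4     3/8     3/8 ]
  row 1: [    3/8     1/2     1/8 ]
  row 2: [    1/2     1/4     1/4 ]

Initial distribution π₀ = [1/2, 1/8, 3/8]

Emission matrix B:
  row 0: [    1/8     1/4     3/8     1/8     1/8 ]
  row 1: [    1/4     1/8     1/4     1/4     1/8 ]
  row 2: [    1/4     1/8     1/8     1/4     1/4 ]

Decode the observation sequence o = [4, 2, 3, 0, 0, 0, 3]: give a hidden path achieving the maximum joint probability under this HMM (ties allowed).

t=0: δ = [6.250e-02, 1.562e-02, 9.375e-02]  (obs o_0=4)
t=1: δ = [1.758e-02, 5.859e-03, 2.930e-03]  ψ = [2, 0, 0]  (obs o_1=2)
t=2: δ = [5.493e-04, 1.648e-03, 1.648e-03]  ψ = [0, 0, 0]  (obs o_2=3)
t=3: δ = [1.030e-04, 2.060e-04, 1.030e-04]  ψ = [2, 1, 2]  (obs o_3=0)
t=4: δ = [9.656e-06, 2.575e-05, 9.656e-06]  ψ = [1, 1, 0]  (obs o_4=0)
t=5: δ = [1.207e-06, 3.219e-06, 9.052e-07]  ψ = [1, 1, 0]  (obs o_5=0)
t=6: δ = [1.509e-07, 4.023e-07, 1.132e-07]  ψ = [1, 1, 0]  (obs o_6=3)
backtrack: best end state = 1; path = [2, 0, 1, 1, 1, 1, 1]

path = [2, 0, 1, 1, 1, 1, 1]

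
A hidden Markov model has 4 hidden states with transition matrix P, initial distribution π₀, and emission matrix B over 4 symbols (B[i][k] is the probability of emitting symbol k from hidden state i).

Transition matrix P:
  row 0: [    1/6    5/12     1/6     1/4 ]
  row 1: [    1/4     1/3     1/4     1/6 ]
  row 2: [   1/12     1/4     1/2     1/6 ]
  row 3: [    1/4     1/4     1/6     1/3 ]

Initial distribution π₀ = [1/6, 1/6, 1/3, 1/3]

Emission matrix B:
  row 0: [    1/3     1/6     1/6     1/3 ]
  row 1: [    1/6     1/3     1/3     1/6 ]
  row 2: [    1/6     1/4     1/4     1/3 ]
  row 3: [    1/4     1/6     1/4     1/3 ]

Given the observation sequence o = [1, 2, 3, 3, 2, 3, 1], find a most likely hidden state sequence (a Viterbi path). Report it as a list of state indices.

path = [2, 2, 2, 2, 2, 2, 2]

t=0: δ = [2.778e-02, 5.556e-02, 8.333e-02, 5.556e-02]  (obs o_0=1)
t=1: δ = [2.315e-03, 6.944e-03, 1.042e-02, 4.630e-03]  ψ = [1, 2, 2, 3]  (obs o_1=2)
t=2: δ = [5.787e-04, 4.340e-04, 1.736e-03, 5.787e-04]  ψ = [1, 2, 2, 2]  (obs o_2=3)
t=3: δ = [4.823e-05, 7.234e-05, 2.894e-04, 9.645e-05]  ψ = [2, 2, 2, 2]  (obs o_3=3)
t=4: δ = [4.019e-06, 2.411e-05, 3.617e-05, 1.206e-05]  ψ = [2, 2, 2, 2]  (obs o_4=2)
t=5: δ = [2.009e-06, 1.507e-06, 6.028e-06, 2.009e-06]  ψ = [1, 2, 2, 2]  (obs o_5=3)
t=6: δ = [8.372e-08, 5.023e-07, 7.535e-07, 1.674e-07]  ψ = [2, 2, 2, 2]  (obs o_6=1)
backtrack: best end state = 2; path = [2, 2, 2, 2, 2, 2, 2]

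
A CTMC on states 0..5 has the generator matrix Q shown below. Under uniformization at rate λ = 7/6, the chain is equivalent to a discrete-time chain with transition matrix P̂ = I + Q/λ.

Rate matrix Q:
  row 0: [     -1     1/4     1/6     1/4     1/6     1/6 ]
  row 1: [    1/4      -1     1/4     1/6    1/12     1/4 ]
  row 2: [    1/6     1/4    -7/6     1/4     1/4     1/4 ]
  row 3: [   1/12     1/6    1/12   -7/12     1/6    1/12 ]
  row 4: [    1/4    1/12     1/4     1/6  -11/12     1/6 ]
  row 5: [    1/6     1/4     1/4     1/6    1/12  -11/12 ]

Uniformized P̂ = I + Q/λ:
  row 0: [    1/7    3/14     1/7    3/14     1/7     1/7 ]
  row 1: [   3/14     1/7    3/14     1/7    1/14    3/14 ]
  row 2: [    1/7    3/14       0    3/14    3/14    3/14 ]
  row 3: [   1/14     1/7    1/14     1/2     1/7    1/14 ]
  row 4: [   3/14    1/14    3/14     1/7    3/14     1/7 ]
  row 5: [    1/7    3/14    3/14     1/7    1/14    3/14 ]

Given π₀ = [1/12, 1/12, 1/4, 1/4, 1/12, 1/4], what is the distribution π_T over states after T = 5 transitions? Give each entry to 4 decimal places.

π = [0.1464, 0.1645, 0.1380, 0.2538, 0.1397, 0.1576]

t=0: π = [0.0833, 0.0833, 0.2500, 0.2500, 0.0833, 0.2500]
t=1: π = [0.1369, 0.1786, 0.1190, 0.2560, 0.1429, 0.1667]
t=2: π = [0.1475, 0.1628, 0.1424, 0.2526, 0.1369, 0.1577]
t=3: π = [0.1462, 0.1651, 0.1371, 0.2538, 0.1399, 0.1579]
t=4: π = [0.1465, 0.1644, 0.1382, 0.2537, 0.1396, 0.1576]
t=5: π = [0.1464, 0.1645, 0.1380, 0.2538, 0.1397, 0.1576]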